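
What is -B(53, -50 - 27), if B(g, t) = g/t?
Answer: 53/77 ≈ 0.68831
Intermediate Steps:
-B(53, -50 - 27) = -53/(-50 - 27) = -53/(-77) = -53*(-1)/77 = -1*(-53/77) = 53/77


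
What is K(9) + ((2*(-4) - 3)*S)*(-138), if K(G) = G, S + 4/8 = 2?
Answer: 2286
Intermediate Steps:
S = 3/2 (S = -½ + 2 = 3/2 ≈ 1.5000)
K(9) + ((2*(-4) - 3)*S)*(-138) = 9 + ((2*(-4) - 3)*(3/2))*(-138) = 9 + ((-8 - 3)*(3/2))*(-138) = 9 - 11*3/2*(-138) = 9 - 33/2*(-138) = 9 + 2277 = 2286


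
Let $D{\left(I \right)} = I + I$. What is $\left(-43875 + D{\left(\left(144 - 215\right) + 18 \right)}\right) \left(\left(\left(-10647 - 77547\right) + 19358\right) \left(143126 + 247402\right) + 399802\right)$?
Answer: $1182296608937486$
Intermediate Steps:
$D{\left(I \right)} = 2 I$
$\left(-43875 + D{\left(\left(144 - 215\right) + 18 \right)}\right) \left(\left(\left(-10647 - 77547\right) + 19358\right) \left(143126 + 247402\right) + 399802\right) = \left(-43875 + 2 \left(\left(144 - 215\right) + 18\right)\right) \left(\left(\left(-10647 - 77547\right) + 19358\right) \left(143126 + 247402\right) + 399802\right) = \left(-43875 + 2 \left(-71 + 18\right)\right) \left(\left(\left(-10647 - 77547\right) + 19358\right) 390528 + 399802\right) = \left(-43875 + 2 \left(-53\right)\right) \left(\left(-88194 + 19358\right) 390528 + 399802\right) = \left(-43875 - 106\right) \left(\left(-68836\right) 390528 + 399802\right) = - 43981 \left(-26882385408 + 399802\right) = \left(-43981\right) \left(-26881985606\right) = 1182296608937486$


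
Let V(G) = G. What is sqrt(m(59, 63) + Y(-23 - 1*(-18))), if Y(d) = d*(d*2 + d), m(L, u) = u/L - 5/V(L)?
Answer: sqrt(264497)/59 ≈ 8.7168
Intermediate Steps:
m(L, u) = -5/L + u/L (m(L, u) = u/L - 5/L = -5/L + u/L)
Y(d) = 3*d**2 (Y(d) = d*(2*d + d) = d*(3*d) = 3*d**2)
sqrt(m(59, 63) + Y(-23 - 1*(-18))) = sqrt((-5 + 63)/59 + 3*(-23 - 1*(-18))**2) = sqrt((1/59)*58 + 3*(-23 + 18)**2) = sqrt(58/59 + 3*(-5)**2) = sqrt(58/59 + 3*25) = sqrt(58/59 + 75) = sqrt(4483/59) = sqrt(264497)/59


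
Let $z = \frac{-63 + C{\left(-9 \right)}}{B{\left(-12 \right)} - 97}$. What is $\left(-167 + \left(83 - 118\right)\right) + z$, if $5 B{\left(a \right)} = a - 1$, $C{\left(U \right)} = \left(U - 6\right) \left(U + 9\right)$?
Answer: $- \frac{33427}{166} \approx -201.37$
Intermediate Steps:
$C{\left(U \right)} = \left(-6 + U\right) \left(9 + U\right)$
$B{\left(a \right)} = - \frac{1}{5} + \frac{a}{5}$ ($B{\left(a \right)} = \frac{a - 1}{5} = \frac{-1 + a}{5} = - \frac{1}{5} + \frac{a}{5}$)
$z = \frac{105}{166}$ ($z = \frac{-63 + \left(-54 + \left(-9\right)^{2} + 3 \left(-9\right)\right)}{\left(- \frac{1}{5} + \frac{1}{5} \left(-12\right)\right) - 97} = \frac{-63 - 0}{\left(- \frac{1}{5} - \frac{12}{5}\right) - 97} = \frac{-63 + 0}{- \frac{13}{5} - 97} = - \frac{63}{- \frac{498}{5}} = \left(-63\right) \left(- \frac{5}{498}\right) = \frac{105}{166} \approx 0.63253$)
$\left(-167 + \left(83 - 118\right)\right) + z = \left(-167 + \left(83 - 118\right)\right) + \frac{105}{166} = \left(-167 - 35\right) + \frac{105}{166} = -202 + \frac{105}{166} = - \frac{33427}{166}$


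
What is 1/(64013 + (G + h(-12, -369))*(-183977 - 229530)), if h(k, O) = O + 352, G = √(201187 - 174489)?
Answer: -506688/322479932255627 - 413507*√26698/4514719051578778 ≈ -1.6537e-8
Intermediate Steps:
G = √26698 ≈ 163.40
h(k, O) = 352 + O
1/(64013 + (G + h(-12, -369))*(-183977 - 229530)) = 1/(64013 + (√26698 + (352 - 369))*(-183977 - 229530)) = 1/(64013 + (√26698 - 17)*(-413507)) = 1/(64013 + (-17 + √26698)*(-413507)) = 1/(64013 + (7029619 - 413507*√26698)) = 1/(7093632 - 413507*√26698)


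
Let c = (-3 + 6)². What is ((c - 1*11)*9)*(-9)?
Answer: 162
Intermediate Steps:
c = 9 (c = 3² = 9)
((c - 1*11)*9)*(-9) = ((9 - 1*11)*9)*(-9) = ((9 - 11)*9)*(-9) = -2*9*(-9) = -18*(-9) = 162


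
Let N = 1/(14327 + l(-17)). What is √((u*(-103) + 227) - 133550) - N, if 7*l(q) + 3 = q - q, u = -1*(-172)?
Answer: -7/100286 + I*√151039 ≈ -6.98e-5 + 388.64*I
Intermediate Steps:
u = 172
l(q) = -3/7 (l(q) = -3/7 + (q - q)/7 = -3/7 + (⅐)*0 = -3/7 + 0 = -3/7)
N = 7/100286 (N = 1/(14327 - 3/7) = 1/(100286/7) = 7/100286 ≈ 6.9800e-5)
√((u*(-103) + 227) - 133550) - N = √((172*(-103) + 227) - 133550) - 1*7/100286 = √((-17716 + 227) - 133550) - 7/100286 = √(-17489 - 133550) - 7/100286 = √(-151039) - 7/100286 = I*√151039 - 7/100286 = -7/100286 + I*√151039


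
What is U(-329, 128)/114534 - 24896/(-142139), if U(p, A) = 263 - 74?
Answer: 15229115/86136234 ≈ 0.17680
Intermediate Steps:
U(p, A) = 189
U(-329, 128)/114534 - 24896/(-142139) = 189/114534 - 24896/(-142139) = 189*(1/114534) - 24896*(-1/142139) = 1/606 + 24896/142139 = 15229115/86136234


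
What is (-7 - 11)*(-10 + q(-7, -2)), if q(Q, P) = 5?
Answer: 90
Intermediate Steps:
(-7 - 11)*(-10 + q(-7, -2)) = (-7 - 11)*(-10 + 5) = -18*(-5) = 90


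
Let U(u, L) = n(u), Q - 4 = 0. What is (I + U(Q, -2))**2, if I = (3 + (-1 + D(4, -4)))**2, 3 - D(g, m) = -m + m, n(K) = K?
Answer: 841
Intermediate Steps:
Q = 4 (Q = 4 + 0 = 4)
U(u, L) = u
D(g, m) = 3 (D(g, m) = 3 - (-m + m) = 3 - 1*0 = 3 + 0 = 3)
I = 25 (I = (3 + (-1 + 3))**2 = (3 + 2)**2 = 5**2 = 25)
(I + U(Q, -2))**2 = (25 + 4)**2 = 29**2 = 841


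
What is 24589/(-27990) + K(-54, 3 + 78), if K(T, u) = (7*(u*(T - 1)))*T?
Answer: 47134855511/27990 ≈ 1.6840e+6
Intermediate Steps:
K(T, u) = 7*T*u*(-1 + T) (K(T, u) = (7*(u*(-1 + T)))*T = (7*u*(-1 + T))*T = 7*T*u*(-1 + T))
24589/(-27990) + K(-54, 3 + 78) = 24589/(-27990) + 7*(-54)*(3 + 78)*(-1 - 54) = 24589*(-1/27990) + 7*(-54)*81*(-55) = -24589/27990 + 1683990 = 47134855511/27990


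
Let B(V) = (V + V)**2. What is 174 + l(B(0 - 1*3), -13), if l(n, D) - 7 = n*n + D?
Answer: 1464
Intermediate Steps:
B(V) = 4*V**2 (B(V) = (2*V)**2 = 4*V**2)
l(n, D) = 7 + D + n**2 (l(n, D) = 7 + (n*n + D) = 7 + (n**2 + D) = 7 + (D + n**2) = 7 + D + n**2)
174 + l(B(0 - 1*3), -13) = 174 + (7 - 13 + (4*(0 - 1*3)**2)**2) = 174 + (7 - 13 + (4*(0 - 3)**2)**2) = 174 + (7 - 13 + (4*(-3)**2)**2) = 174 + (7 - 13 + (4*9)**2) = 174 + (7 - 13 + 36**2) = 174 + (7 - 13 + 1296) = 174 + 1290 = 1464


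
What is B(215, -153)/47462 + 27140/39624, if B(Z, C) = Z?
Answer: 81039865/117539643 ≈ 0.68947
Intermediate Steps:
B(215, -153)/47462 + 27140/39624 = 215/47462 + 27140/39624 = 215*(1/47462) + 27140*(1/39624) = 215/47462 + 6785/9906 = 81039865/117539643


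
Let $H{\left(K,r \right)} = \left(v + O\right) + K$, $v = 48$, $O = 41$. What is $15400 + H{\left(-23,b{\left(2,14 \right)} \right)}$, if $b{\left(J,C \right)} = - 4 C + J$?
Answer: $15466$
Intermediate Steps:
$b{\left(J,C \right)} = J - 4 C$
$H{\left(K,r \right)} = 89 + K$ ($H{\left(K,r \right)} = \left(48 + 41\right) + K = 89 + K$)
$15400 + H{\left(-23,b{\left(2,14 \right)} \right)} = 15400 + \left(89 - 23\right) = 15400 + 66 = 15466$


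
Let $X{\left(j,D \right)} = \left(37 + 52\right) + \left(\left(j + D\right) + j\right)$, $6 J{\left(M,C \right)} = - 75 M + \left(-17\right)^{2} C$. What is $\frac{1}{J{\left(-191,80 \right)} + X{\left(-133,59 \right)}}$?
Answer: $\frac{6}{36737} \approx 0.00016332$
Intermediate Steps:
$J{\left(M,C \right)} = - \frac{25 M}{2} + \frac{289 C}{6}$ ($J{\left(M,C \right)} = \frac{- 75 M + \left(-17\right)^{2} C}{6} = \frac{- 75 M + 289 C}{6} = - \frac{25 M}{2} + \frac{289 C}{6}$)
$X{\left(j,D \right)} = 89 + D + 2 j$ ($X{\left(j,D \right)} = 89 + \left(\left(D + j\right) + j\right) = 89 + \left(D + 2 j\right) = 89 + D + 2 j$)
$\frac{1}{J{\left(-191,80 \right)} + X{\left(-133,59 \right)}} = \frac{1}{\left(\left(- \frac{25}{2}\right) \left(-191\right) + \frac{289}{6} \cdot 80\right) + \left(89 + 59 + 2 \left(-133\right)\right)} = \frac{1}{\left(\frac{4775}{2} + \frac{11560}{3}\right) + \left(89 + 59 - 266\right)} = \frac{1}{\frac{37445}{6} - 118} = \frac{1}{\frac{36737}{6}} = \frac{6}{36737}$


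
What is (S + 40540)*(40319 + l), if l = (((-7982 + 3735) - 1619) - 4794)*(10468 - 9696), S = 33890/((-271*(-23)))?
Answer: -2069572501851710/6233 ≈ -3.3203e+11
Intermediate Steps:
S = 33890/6233 ≈ 5.4372
l = -8229520 (l = ((-4247 - 1619) - 4794)*772 = (-5866 - 4794)*772 = -10660*772 = -8229520)
(S + 40540)*(40319 + l) = (33890/6233 + 40540)*(40319 - 8229520) = (252719710/6233)*(-8189201) = -2069572501851710/6233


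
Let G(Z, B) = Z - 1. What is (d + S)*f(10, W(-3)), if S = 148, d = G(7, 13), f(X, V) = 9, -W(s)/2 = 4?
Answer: 1386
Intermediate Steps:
G(Z, B) = -1 + Z
W(s) = -8 (W(s) = -2*4 = -8)
d = 6 (d = -1 + 7 = 6)
(d + S)*f(10, W(-3)) = (6 + 148)*9 = 154*9 = 1386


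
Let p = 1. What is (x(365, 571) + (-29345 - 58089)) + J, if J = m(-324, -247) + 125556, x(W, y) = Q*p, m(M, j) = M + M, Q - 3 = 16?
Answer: 37493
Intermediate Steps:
Q = 19 (Q = 3 + 16 = 19)
m(M, j) = 2*M
x(W, y) = 19 (x(W, y) = 19*1 = 19)
J = 124908 (J = 2*(-324) + 125556 = -648 + 125556 = 124908)
(x(365, 571) + (-29345 - 58089)) + J = (19 + (-29345 - 58089)) + 124908 = (19 - 87434) + 124908 = -87415 + 124908 = 37493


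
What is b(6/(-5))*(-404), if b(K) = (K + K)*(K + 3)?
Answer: 43632/25 ≈ 1745.3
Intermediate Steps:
b(K) = 2*K*(3 + K) (b(K) = (2*K)*(3 + K) = 2*K*(3 + K))
b(6/(-5))*(-404) = (2*(6/(-5))*(3 + 6/(-5)))*(-404) = (2*(6*(-1/5))*(3 + 6*(-1/5)))*(-404) = (2*(-6/5)*(3 - 6/5))*(-404) = (2*(-6/5)*(9/5))*(-404) = -108/25*(-404) = 43632/25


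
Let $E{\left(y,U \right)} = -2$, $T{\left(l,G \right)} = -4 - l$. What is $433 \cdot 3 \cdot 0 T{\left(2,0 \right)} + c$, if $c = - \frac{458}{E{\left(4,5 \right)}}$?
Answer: $229$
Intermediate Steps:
$c = 229$ ($c = - \frac{458}{-2} = \left(-458\right) \left(- \frac{1}{2}\right) = 229$)
$433 \cdot 3 \cdot 0 T{\left(2,0 \right)} + c = 433 \cdot 3 \cdot 0 \left(-4 - 2\right) + 229 = 433 \cdot 0 \left(-4 - 2\right) + 229 = 433 \cdot 0 \left(-6\right) + 229 = 433 \cdot 0 + 229 = 0 + 229 = 229$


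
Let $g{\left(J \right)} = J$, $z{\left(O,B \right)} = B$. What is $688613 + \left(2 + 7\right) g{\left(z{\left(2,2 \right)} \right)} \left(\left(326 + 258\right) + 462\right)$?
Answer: $707441$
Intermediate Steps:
$688613 + \left(2 + 7\right) g{\left(z{\left(2,2 \right)} \right)} \left(\left(326 + 258\right) + 462\right) = 688613 + \left(2 + 7\right) 2 \left(\left(326 + 258\right) + 462\right) = 688613 + 9 \cdot 2 \left(584 + 462\right) = 688613 + 18 \cdot 1046 = 688613 + 18828 = 707441$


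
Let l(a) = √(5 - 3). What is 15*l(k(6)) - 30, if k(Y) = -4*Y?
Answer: -30 + 15*√2 ≈ -8.7868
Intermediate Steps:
l(a) = √2
15*l(k(6)) - 30 = 15*√2 - 30 = -30 + 15*√2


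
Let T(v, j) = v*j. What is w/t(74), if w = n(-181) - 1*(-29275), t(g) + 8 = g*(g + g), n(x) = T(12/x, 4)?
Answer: 5298727/1980864 ≈ 2.6750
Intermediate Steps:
T(v, j) = j*v
n(x) = 48/x (n(x) = 4*(12/x) = 48/x)
t(g) = -8 + 2*g² (t(g) = -8 + g*(g + g) = -8 + g*(2*g) = -8 + 2*g²)
w = 5298727/181 (w = 48/(-181) - 1*(-29275) = 48*(-1/181) + 29275 = -48/181 + 29275 = 5298727/181 ≈ 29275.)
w/t(74) = 5298727/(181*(-8 + 2*74²)) = 5298727/(181*(-8 + 2*5476)) = 5298727/(181*(-8 + 10952)) = (5298727/181)/10944 = (5298727/181)*(1/10944) = 5298727/1980864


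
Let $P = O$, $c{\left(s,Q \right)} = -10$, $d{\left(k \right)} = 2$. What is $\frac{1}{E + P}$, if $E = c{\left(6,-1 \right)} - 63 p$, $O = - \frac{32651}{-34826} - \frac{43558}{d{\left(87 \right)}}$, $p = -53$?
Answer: $- \frac{34826}{642507049} \approx -5.4203 \cdot 10^{-5}$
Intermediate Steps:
$O = - \frac{758442803}{34826}$ ($O = - \frac{32651}{-34826} - \frac{43558}{2} = \left(-32651\right) \left(- \frac{1}{34826}\right) - 21779 = \frac{32651}{34826} - 21779 = - \frac{758442803}{34826} \approx -21778.0$)
$P = - \frac{758442803}{34826} \approx -21778.0$
$E = 3329$ ($E = -10 - -3339 = -10 + 3339 = 3329$)
$\frac{1}{E + P} = \frac{1}{3329 - \frac{758442803}{34826}} = \frac{1}{- \frac{642507049}{34826}} = - \frac{34826}{642507049}$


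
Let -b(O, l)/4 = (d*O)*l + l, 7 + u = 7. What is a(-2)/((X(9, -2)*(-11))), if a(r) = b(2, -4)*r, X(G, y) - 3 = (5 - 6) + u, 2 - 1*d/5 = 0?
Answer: 336/11 ≈ 30.545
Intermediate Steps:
u = 0 (u = -7 + 7 = 0)
d = 10 (d = 10 - 5*0 = 10 + 0 = 10)
b(O, l) = -4*l - 40*O*l (b(O, l) = -4*((10*O)*l + l) = -4*(10*O*l + l) = -4*(l + 10*O*l) = -4*l - 40*O*l)
X(G, y) = 2 (X(G, y) = 3 + ((5 - 6) + 0) = 3 + (-1 + 0) = 3 - 1 = 2)
a(r) = 336*r (a(r) = (-4*(-4)*(1 + 10*2))*r = (-4*(-4)*(1 + 20))*r = (-4*(-4)*21)*r = 336*r)
a(-2)/((X(9, -2)*(-11))) = (336*(-2))/((2*(-11))) = -672/(-22) = -672*(-1/22) = 336/11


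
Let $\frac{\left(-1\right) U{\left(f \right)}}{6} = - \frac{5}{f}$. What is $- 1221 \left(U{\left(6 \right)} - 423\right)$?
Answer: $510378$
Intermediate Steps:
$U{\left(f \right)} = \frac{30}{f}$ ($U{\left(f \right)} = - 6 \left(- \frac{5}{f}\right) = \frac{30}{f}$)
$- 1221 \left(U{\left(6 \right)} - 423\right) = - 1221 \left(\frac{30}{6} - 423\right) = - 1221 \left(30 \cdot \frac{1}{6} - 423\right) = - 1221 \left(5 - 423\right) = \left(-1221\right) \left(-418\right) = 510378$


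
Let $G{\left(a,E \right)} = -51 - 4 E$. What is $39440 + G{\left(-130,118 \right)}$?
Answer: $38917$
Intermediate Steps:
$39440 + G{\left(-130,118 \right)} = 39440 - 523 = 38917$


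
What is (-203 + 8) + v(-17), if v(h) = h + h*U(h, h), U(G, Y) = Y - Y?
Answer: -212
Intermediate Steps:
U(G, Y) = 0
v(h) = h (v(h) = h + h*0 = h + 0 = h)
(-203 + 8) + v(-17) = (-203 + 8) - 17 = -195 - 17 = -212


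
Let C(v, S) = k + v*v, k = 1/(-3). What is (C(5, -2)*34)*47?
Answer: 118252/3 ≈ 39417.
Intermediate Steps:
k = -1/3 ≈ -0.33333
C(v, S) = -1/3 + v**2 (C(v, S) = -1/3 + v*v = -1/3 + v**2)
(C(5, -2)*34)*47 = ((-1/3 + 5**2)*34)*47 = ((-1/3 + 25)*34)*47 = ((74/3)*34)*47 = (2516/3)*47 = 118252/3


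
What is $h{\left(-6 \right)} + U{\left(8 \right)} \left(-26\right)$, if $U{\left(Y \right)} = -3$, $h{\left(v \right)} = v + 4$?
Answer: $76$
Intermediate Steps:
$h{\left(v \right)} = 4 + v$
$h{\left(-6 \right)} + U{\left(8 \right)} \left(-26\right) = \left(4 - 6\right) - -78 = -2 + 78 = 76$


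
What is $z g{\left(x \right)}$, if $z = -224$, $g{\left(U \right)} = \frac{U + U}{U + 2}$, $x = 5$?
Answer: $-320$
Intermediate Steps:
$g{\left(U \right)} = \frac{2 U}{2 + U}$
$z g{\left(x \right)} = - 224 \cdot 2 \cdot 5 \frac{1}{2 + 5} = - 224 \cdot 2 \cdot 5 \cdot \frac{1}{7} = \left(-224\right) \frac{10}{7} = -320$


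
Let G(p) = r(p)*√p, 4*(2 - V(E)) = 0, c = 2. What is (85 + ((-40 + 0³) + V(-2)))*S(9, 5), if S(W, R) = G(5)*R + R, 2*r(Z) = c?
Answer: 235 + 235*√5 ≈ 760.48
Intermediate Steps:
r(Z) = 1 (r(Z) = (½)*2 = 1)
V(E) = 2 (V(E) = 2 - ¼*0 = 2 + 0 = 2)
G(p) = √p (G(p) = 1*√p = √p)
S(W, R) = R + R*√5 (S(W, R) = √5*R + R = R*√5 + R = R + R*√5)
(85 + ((-40 + 0³) + V(-2)))*S(9, 5) = (85 + ((-40 + 0³) + 2))*(5*(1 + √5)) = (85 + ((-40 + 0) + 2))*(5 + 5*√5) = (85 + (-40 + 2))*(5 + 5*√5) = (85 - 38)*(5 + 5*√5) = 47*(5 + 5*√5) = 235 + 235*√5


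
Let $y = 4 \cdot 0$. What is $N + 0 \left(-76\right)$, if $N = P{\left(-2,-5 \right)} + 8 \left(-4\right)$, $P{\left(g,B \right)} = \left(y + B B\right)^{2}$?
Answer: $593$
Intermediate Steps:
$y = 0$
$P{\left(g,B \right)} = B^{4}$ ($P{\left(g,B \right)} = \left(0 + B B\right)^{2} = \left(0 + B^{2}\right)^{2} = \left(B^{2}\right)^{2} = B^{4}$)
$N = 593$ ($N = \left(-5\right)^{4} + 8 \left(-4\right) = 625 - 32 = 593$)
$N + 0 \left(-76\right) = 593 + 0 \left(-76\right) = 593 + 0 = 593$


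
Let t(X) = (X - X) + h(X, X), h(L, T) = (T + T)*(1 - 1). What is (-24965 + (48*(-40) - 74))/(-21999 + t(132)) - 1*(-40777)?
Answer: 897080182/21999 ≈ 40778.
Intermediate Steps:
h(L, T) = 0 (h(L, T) = (2*T)*0 = 0)
t(X) = 0 (t(X) = (X - X) + 0 = 0 + 0 = 0)
(-24965 + (48*(-40) - 74))/(-21999 + t(132)) - 1*(-40777) = (-24965 + (48*(-40) - 74))/(-21999 + 0) - 1*(-40777) = (-24965 + (-1920 - 74))/(-21999) + 40777 = (-24965 - 1994)*(-1/21999) + 40777 = -26959*(-1/21999) + 40777 = 26959/21999 + 40777 = 897080182/21999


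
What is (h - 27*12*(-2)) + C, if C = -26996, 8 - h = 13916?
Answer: -40256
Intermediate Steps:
h = -13908 (h = 8 - 1*13916 = 8 - 13916 = -13908)
(h - 27*12*(-2)) + C = (-13908 - 27*12*(-2)) - 26996 = (-13908 - 324*(-2)) - 26996 = (-13908 + 648) - 26996 = -13260 - 26996 = -40256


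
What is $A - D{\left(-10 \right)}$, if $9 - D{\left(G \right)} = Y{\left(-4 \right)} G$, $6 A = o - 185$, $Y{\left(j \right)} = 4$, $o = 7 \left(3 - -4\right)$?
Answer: $- \frac{215}{3} \approx -71.667$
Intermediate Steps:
$o = 49$ ($o = 7 \left(3 + 4\right) = 7 \cdot 7 = 49$)
$A = - \frac{68}{3}$ ($A = \frac{49 - 185}{6} = \frac{1}{6} \left(-136\right) = - \frac{68}{3} \approx -22.667$)
$D{\left(G \right)} = 9 - 4 G$
$A - D{\left(-10 \right)} = - \frac{68}{3} - \left(9 - -40\right) = - \frac{68}{3} - \left(9 + 40\right) = - \frac{68}{3} - 49 = - \frac{215}{3}$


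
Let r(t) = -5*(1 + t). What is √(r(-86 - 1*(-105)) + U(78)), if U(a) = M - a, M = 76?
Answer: I*√102 ≈ 10.1*I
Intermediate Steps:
U(a) = 76 - a
r(t) = -5 - 5*t
√(r(-86 - 1*(-105)) + U(78)) = √((-5 - 5*(-86 - 1*(-105))) + (76 - 1*78)) = √((-5 - 5*(-86 + 105)) + (76 - 78)) = √((-5 - 5*19) - 2) = √((-5 - 95) - 2) = √(-100 - 2) = √(-102) = I*√102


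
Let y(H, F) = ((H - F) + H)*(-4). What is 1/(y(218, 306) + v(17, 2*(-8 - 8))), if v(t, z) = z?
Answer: -1/552 ≈ -0.0018116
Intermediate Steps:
y(H, F) = -8*H + 4*F (y(H, F) = (-F + 2*H)*(-4) = -8*H + 4*F)
1/(y(218, 306) + v(17, 2*(-8 - 8))) = 1/((-8*218 + 4*306) + 2*(-8 - 8)) = 1/((-1744 + 1224) + 2*(-16)) = 1/(-520 - 32) = 1/(-552) = -1/552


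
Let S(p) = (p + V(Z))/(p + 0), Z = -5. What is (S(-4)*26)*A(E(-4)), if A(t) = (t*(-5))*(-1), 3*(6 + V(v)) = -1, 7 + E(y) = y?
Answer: -22165/6 ≈ -3694.2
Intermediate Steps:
E(y) = -7 + y
V(v) = -19/3 (V(v) = -6 + (1/3)*(-1) = -6 - 1/3 = -19/3)
A(t) = 5*t (A(t) = -5*t*(-1) = 5*t)
S(p) = (-19/3 + p)/p (S(p) = (p - 19/3)/(p + 0) = (-19/3 + p)/p)
(S(-4)*26)*A(E(-4)) = (((-19/3 - 4)/(-4))*26)*(5*(-7 - 4)) = (-1/4*(-31/3)*26)*(5*(-11)) = ((31/12)*26)*(-55) = (403/6)*(-55) = -22165/6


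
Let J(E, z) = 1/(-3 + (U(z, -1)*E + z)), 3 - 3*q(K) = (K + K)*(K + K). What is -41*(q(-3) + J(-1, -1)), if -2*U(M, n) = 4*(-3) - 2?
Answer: 5002/11 ≈ 454.73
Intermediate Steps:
U(M, n) = 7 (U(M, n) = -(4*(-3) - 2)/2 = -(-12 - 2)/2 = -1/2*(-14) = 7)
q(K) = 1 - 4*K**2/3 (q(K) = 1 - (K + K)*(K + K)/3 = 1 - 2*K*2*K/3 = 1 - 4*K**2/3)
J(E, z) = 1/(-3 + z + 7*E) (J(E, z) = 1/(-3 + (7*E + z)) = 1/(-3 + (z + 7*E)) = 1/(-3 + z + 7*E))
-41*(q(-3) + J(-1, -1)) = -41*((1 - 4/3*(-3)**2) + 1/(-3 - 1 + 7*(-1))) = -41*((1 - 4/3*9) + 1/(-3 - 1 - 7)) = -41*((1 - 12) + 1/(-11)) = -41*(-11 - 1/11) = -41*(-122/11) = 5002/11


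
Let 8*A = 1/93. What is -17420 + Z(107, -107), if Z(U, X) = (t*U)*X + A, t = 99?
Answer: -856248023/744 ≈ -1.1509e+6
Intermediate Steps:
A = 1/744 (A = (1/8)/93 = (1/8)*(1/93) = 1/744 ≈ 0.0013441)
Z(U, X) = 1/744 + 99*U*X (Z(U, X) = (99*U)*X + 1/744 = 99*U*X + 1/744 = 1/744 + 99*U*X)
-17420 + Z(107, -107) = -17420 + (1/744 + 99*107*(-107)) = -17420 + (1/744 - 1133451) = -17420 - 843287543/744 = -856248023/744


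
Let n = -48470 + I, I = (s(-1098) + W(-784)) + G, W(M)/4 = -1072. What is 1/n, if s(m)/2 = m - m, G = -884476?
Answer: -1/937234 ≈ -1.0670e-6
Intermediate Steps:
s(m) = 0 (s(m) = 2*(m - m) = 2*0 = 0)
W(M) = -4288 (W(M) = 4*(-1072) = -4288)
I = -888764 (I = (0 - 4288) - 884476 = -4288 - 884476 = -888764)
n = -937234 (n = -48470 - 888764 = -937234)
1/n = 1/(-937234) = -1/937234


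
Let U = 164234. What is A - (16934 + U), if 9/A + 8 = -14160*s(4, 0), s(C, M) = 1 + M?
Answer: -2566788233/14168 ≈ -1.8117e+5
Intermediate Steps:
A = -9/14168 (A = 9/(-8 - 14160*(1 + 0)) = 9/(-8 - 14160*1) = 9/(-8 - 14160) = 9/(-14168) = 9*(-1/14168) = -9/14168 ≈ -0.00063523)
A - (16934 + U) = -9/14168 - (16934 + 164234) = -9/14168 - 1*181168 = -9/14168 - 181168 = -2566788233/14168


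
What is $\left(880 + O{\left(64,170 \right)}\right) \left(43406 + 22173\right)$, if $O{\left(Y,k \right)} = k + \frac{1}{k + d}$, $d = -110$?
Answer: $\frac{4131542579}{60} \approx 6.8859 \cdot 10^{7}$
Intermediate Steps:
$O{\left(Y,k \right)} = k + \frac{1}{-110 + k}$ ($O{\left(Y,k \right)} = k + \frac{1}{k - 110} = k + \frac{1}{-110 + k}$)
$\left(880 + O{\left(64,170 \right)}\right) \left(43406 + 22173\right) = \left(880 + \frac{1 + 170^{2} - 18700}{-110 + 170}\right) \left(43406 + 22173\right) = \left(880 + \frac{1 + 28900 - 18700}{60}\right) 65579 = \left(880 + \frac{1}{60} \cdot 10201\right) 65579 = \left(880 + \frac{10201}{60}\right) 65579 = \frac{63001}{60} \cdot 65579 = \frac{4131542579}{60}$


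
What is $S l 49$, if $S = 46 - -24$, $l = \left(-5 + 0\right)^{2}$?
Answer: $85750$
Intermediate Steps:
$l = 25$ ($l = \left(-5\right)^{2} = 25$)
$S = 70$ ($S = 46 + 24 = 70$)
$S l 49 = 70 \cdot 25 \cdot 49 = 1750 \cdot 49 = 85750$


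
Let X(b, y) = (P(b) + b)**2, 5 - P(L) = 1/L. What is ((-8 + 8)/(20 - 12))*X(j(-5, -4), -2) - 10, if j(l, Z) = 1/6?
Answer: -10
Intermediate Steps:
j(l, Z) = 1/6
P(L) = 5 - 1/L
X(b, y) = (5 + b - 1/b)**2 (X(b, y) = ((5 - 1/b) + b)**2 = (5 + b - 1/b)**2)
((-8 + 8)/(20 - 12))*X(j(-5, -4), -2) - 10 = ((-8 + 8)/(20 - 12))*(5 + 1/6 - 1/1/6)**2 - 10 = (0/8)*(5 + 1/6 - 1*6)**2 - 10 = (0*(1/8))*(5 + 1/6 - 6)**2 - 10 = 0*(-5/6)**2 - 10 = 0*(25/36) - 10 = 0 - 10 = -10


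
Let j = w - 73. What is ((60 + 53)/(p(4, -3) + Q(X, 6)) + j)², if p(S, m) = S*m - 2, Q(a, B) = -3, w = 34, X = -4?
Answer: 602176/289 ≈ 2083.7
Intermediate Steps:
p(S, m) = -2 + S*m
j = -39 (j = 34 - 73 = -39)
((60 + 53)/(p(4, -3) + Q(X, 6)) + j)² = ((60 + 53)/((-2 + 4*(-3)) - 3) - 39)² = (113/((-2 - 12) - 3) - 39)² = (113/(-14 - 3) - 39)² = (113/(-17) - 39)² = (113*(-1/17) - 39)² = (-113/17 - 39)² = (-776/17)² = 602176/289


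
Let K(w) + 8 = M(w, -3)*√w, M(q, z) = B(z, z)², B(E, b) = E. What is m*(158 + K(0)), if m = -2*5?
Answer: -1500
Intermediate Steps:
M(q, z) = z²
m = -10
K(w) = -8 + 9*√w (K(w) = -8 + (-3)²*√w = -8 + 9*√w)
m*(158 + K(0)) = -10*(158 + (-8 + 9*√0)) = -10*(158 + (-8 + 9*0)) = -10*(158 + (-8 + 0)) = -10*(158 - 8) = -10*150 = -1500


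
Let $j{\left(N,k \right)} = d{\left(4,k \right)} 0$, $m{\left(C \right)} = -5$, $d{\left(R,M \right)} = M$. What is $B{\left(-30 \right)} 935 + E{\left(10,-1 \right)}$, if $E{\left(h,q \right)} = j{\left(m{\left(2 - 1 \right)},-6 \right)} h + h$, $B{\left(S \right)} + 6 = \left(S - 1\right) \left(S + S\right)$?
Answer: $1733500$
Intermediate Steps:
$B{\left(S \right)} = -6 + 2 S \left(-1 + S\right)$ ($B{\left(S \right)} = -6 + \left(S - 1\right) \left(S + S\right) = -6 + \left(-1 + S\right) 2 S = -6 + 2 S \left(-1 + S\right)$)
$j{\left(N,k \right)} = 0$ ($j{\left(N,k \right)} = k 0 = 0$)
$E{\left(h,q \right)} = h$ ($E{\left(h,q \right)} = 0 h + h = 0 + h = h$)
$B{\left(-30 \right)} 935 + E{\left(10,-1 \right)} = \left(-6 - -60 + 2 \left(-30\right)^{2}\right) 935 + 10 = \left(-6 + 60 + 2 \cdot 900\right) 935 + 10 = \left(-6 + 60 + 1800\right) 935 + 10 = 1854 \cdot 935 + 10 = 1733490 + 10 = 1733500$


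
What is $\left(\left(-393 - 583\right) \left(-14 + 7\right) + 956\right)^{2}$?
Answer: $60652944$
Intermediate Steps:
$\left(\left(-393 - 583\right) \left(-14 + 7\right) + 956\right)^{2} = \left(\left(-976\right) \left(-7\right) + 956\right)^{2} = \left(6832 + 956\right)^{2} = 7788^{2} = 60652944$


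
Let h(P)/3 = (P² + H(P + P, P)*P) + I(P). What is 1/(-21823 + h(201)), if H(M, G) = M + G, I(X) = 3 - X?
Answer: 1/462395 ≈ 2.1627e-6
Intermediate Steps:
H(M, G) = G + M
h(P) = 9 - 3*P + 12*P² (h(P) = 3*((P² + (P + (P + P))*P) + (3 - P)) = 3*((P² + (P + 2*P)*P) + (3 - P)) = 3*((P² + (3*P)*P) + (3 - P)) = 3*((P² + 3*P²) + (3 - P)) = 3*(4*P² + (3 - P)) = 3*(3 - P + 4*P²) = 9 - 3*P + 12*P²)
1/(-21823 + h(201)) = 1/(-21823 + (9 - 3*201 + 12*201²)) = 1/(-21823 + (9 - 603 + 12*40401)) = 1/(-21823 + (9 - 603 + 484812)) = 1/(-21823 + 484218) = 1/462395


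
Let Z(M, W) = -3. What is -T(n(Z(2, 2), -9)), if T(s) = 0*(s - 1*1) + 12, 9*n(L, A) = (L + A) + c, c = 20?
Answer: -12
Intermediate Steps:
n(L, A) = 20/9 + A/9 + L/9 (n(L, A) = ((L + A) + 20)/9 = ((A + L) + 20)/9 = (20 + A + L)/9 = 20/9 + A/9 + L/9)
T(s) = 12 (T(s) = 0*(s - 1) + 12 = 0*(-1 + s) + 12 = 0 + 12 = 12)
-T(n(Z(2, 2), -9)) = -1*12 = -12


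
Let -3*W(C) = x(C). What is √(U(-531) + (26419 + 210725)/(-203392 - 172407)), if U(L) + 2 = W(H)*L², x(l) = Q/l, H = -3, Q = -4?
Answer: I*√17698109683114574/375799 ≈ 354.0*I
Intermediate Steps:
x(l) = -4/l
W(C) = 4/(3*C) (W(C) = -(-4)/(3*C) = 4/(3*C))
U(L) = -2 - 4*L²/9 (U(L) = -2 + ((4/3)/(-3))*L² = -2 + ((4/3)*(-⅓))*L² = -2 - 4*L²/9)
√(U(-531) + (26419 + 210725)/(-203392 - 172407)) = √((-2 - 4/9*(-531)²) + (26419 + 210725)/(-203392 - 172407)) = √((-2 - 4/9*281961) + 237144/(-375799)) = √((-2 - 125316) + 237144*(-1/375799)) = √(-125318 - 237144/375799) = √(-47094616226/375799) = I*√17698109683114574/375799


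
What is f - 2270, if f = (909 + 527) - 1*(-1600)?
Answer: 766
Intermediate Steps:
f = 3036 (f = 1436 + 1600 = 3036)
f - 2270 = 3036 - 2270 = 766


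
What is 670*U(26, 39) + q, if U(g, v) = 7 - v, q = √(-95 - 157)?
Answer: -21440 + 6*I*√7 ≈ -21440.0 + 15.875*I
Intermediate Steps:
q = 6*I*√7 (q = √(-252) = 6*I*√7 ≈ 15.875*I)
670*U(26, 39) + q = 670*(7 - 1*39) + 6*I*√7 = 670*(7 - 39) + 6*I*√7 = 670*(-32) + 6*I*√7 = -21440 + 6*I*√7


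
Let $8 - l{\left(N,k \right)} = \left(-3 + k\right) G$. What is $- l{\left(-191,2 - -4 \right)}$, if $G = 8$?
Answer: $16$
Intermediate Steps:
$l{\left(N,k \right)} = 32 - 8 k$ ($l{\left(N,k \right)} = 8 - \left(-3 + k\right) 8 = 8 - \left(-24 + 8 k\right) = 32 - 8 k$)
$- l{\left(-191,2 - -4 \right)} = - (32 - 8 \left(2 - -4\right)) = - (32 - 8 \left(2 + 4\right)) = - (32 - 48) = \left(-1\right) \left(-16\right) = 16$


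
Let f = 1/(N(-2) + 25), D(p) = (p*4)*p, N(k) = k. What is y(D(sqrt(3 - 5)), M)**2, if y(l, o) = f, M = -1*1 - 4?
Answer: 1/529 ≈ 0.0018904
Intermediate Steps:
M = -5 (M = -1 - 4 = -5)
D(p) = 4*p**2 (D(p) = (4*p)*p = 4*p**2)
f = 1/23 (f = 1/(-2 + 25) = 1/23 ≈ 0.043478)
y(l, o) = 1/23
y(D(sqrt(3 - 5)), M)**2 = (1/23)**2 = 1/529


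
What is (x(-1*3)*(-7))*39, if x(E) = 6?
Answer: -1638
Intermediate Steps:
(x(-1*3)*(-7))*39 = (6*(-7))*39 = -42*39 = -1638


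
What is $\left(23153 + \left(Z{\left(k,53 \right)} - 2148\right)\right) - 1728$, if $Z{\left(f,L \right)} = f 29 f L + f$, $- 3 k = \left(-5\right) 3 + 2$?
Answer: $\frac{433285}{9} \approx 48143.0$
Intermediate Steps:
$k = \frac{13}{3}$ ($k = - \frac{\left(-5\right) 3 + 2}{3} = - \frac{-15 + 2}{3} = \left(- \frac{1}{3}\right) \left(-13\right) = \frac{13}{3} \approx 4.3333$)
$Z{\left(f,L \right)} = f + 29 L f^{2}$ ($Z{\left(f,L \right)} = 29 f f L + f = 29 f^{2} L + f = 29 L f^{2} + f = f + 29 L f^{2}$)
$\left(23153 + \left(Z{\left(k,53 \right)} - 2148\right)\right) - 1728 = \left(23153 - \left(2148 - \frac{13 \left(1 + 29 \cdot 53 \cdot \frac{13}{3}\right)}{3}\right)\right) - 1728 = \left(23153 - \left(2148 - \frac{13 \left(1 + \frac{19981}{3}\right)}{3}\right)\right) - 1728 = \left(23153 + \left(\frac{13}{3} \cdot \frac{19984}{3} - 2148\right)\right) - 1728 = \left(23153 + \left(\frac{259792}{9} - 2148\right)\right) - 1728 = \left(23153 + \frac{240460}{9}\right) - 1728 = \frac{448837}{9} - 1728 = \frac{433285}{9}$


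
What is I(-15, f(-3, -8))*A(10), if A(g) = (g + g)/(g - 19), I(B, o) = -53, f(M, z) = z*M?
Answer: 1060/9 ≈ 117.78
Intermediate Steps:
f(M, z) = M*z
A(g) = 2*g/(-19 + g) (A(g) = (2*g)/(-19 + g) = 2*g/(-19 + g))
I(-15, f(-3, -8))*A(10) = -106*10/(-19 + 10) = -106*10/(-9) = -106*10*(-1)/9 = -53*(-20/9) = 1060/9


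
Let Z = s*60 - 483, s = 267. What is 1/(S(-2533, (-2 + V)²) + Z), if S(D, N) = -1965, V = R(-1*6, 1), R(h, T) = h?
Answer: 1/13572 ≈ 7.3681e-5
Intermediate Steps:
V = -6 (V = -1*6 = -6)
Z = 15537 (Z = 267*60 - 483 = 16020 - 483 = 15537)
1/(S(-2533, (-2 + V)²) + Z) = 1/(-1965 + 15537) = 1/13572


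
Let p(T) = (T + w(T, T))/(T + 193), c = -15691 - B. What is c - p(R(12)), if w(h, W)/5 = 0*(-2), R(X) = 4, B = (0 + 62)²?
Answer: -3848399/197 ≈ -19535.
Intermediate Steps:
B = 3844 (B = 62² = 3844)
w(h, W) = 0 (w(h, W) = 5*(0*(-2)) = 5*0 = 0)
c = -19535 (c = -15691 - 1*3844 = -15691 - 3844 = -19535)
p(T) = T/(193 + T) (p(T) = (T + 0)/(T + 193) = T/(193 + T))
c - p(R(12)) = -19535 - 4/(193 + 4) = -19535 - 4/197 = -3848399/197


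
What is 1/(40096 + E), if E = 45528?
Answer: 1/85624 ≈ 1.1679e-5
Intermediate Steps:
1/(40096 + E) = 1/(40096 + 45528) = 1/85624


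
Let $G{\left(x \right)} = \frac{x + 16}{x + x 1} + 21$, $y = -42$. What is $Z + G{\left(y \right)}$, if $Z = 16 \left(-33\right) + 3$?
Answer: $- \frac{21155}{42} \approx -503.69$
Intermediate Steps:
$G{\left(x \right)} = 21 + \frac{16 + x}{2 x}$ ($G{\left(x \right)} = \frac{16 + x}{x + x} + 21 = \frac{16 + x}{2 x} + 21 = 21 + \frac{16 + x}{2 x}$)
$Z = -525$ ($Z = -528 + 3 = -525$)
$Z + G{\left(y \right)} = -525 + \left(\frac{43}{2} + \frac{8}{-42}\right) = -525 + \left(\frac{43}{2} + 8 \left(- \frac{1}{42}\right)\right) = -525 + \left(\frac{43}{2} - \frac{4}{21}\right) = -525 + \frac{895}{42} = - \frac{21155}{42}$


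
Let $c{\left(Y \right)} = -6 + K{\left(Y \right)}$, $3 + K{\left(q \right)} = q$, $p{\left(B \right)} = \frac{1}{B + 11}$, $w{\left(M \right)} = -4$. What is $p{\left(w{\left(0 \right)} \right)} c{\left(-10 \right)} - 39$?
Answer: $- \frac{292}{7} \approx -41.714$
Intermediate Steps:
$p{\left(B \right)} = \frac{1}{11 + B}$
$K{\left(q \right)} = -3 + q$
$c{\left(Y \right)} = -9 + Y$ ($c{\left(Y \right)} = -6 + \left(-3 + Y\right) = -9 + Y$)
$p{\left(w{\left(0 \right)} \right)} c{\left(-10 \right)} - 39 = \frac{-9 - 10}{11 - 4} - 39 = \frac{1}{7} \left(-19\right) - 39 = - \frac{19}{7} - 39 = - \frac{292}{7}$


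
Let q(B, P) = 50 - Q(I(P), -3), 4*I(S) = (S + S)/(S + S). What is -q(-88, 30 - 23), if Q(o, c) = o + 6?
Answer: -175/4 ≈ -43.750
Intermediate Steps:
I(S) = 1/4 (I(S) = ((S + S)/(S + S))/4 = ((2*S)/((2*S)))/4 = ((2*S)*(1/(2*S)))/4 = (1/4)*1 = 1/4)
Q(o, c) = 6 + o
q(B, P) = 175/4 (q(B, P) = 50 - (6 + 1/4) = 50 - 1*25/4 = 50 - 25/4 = 175/4)
-q(-88, 30 - 23) = -1*175/4 = -175/4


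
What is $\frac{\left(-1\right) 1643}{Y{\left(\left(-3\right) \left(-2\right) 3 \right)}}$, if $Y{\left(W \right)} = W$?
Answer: $- \frac{1643}{18} \approx -91.278$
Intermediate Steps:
$\frac{\left(-1\right) 1643}{Y{\left(\left(-3\right) \left(-2\right) 3 \right)}} = \frac{\left(-1\right) 1643}{\left(-3\right) \left(-2\right) 3} = - \frac{1643}{6 \cdot 3} = - \frac{1643}{18}$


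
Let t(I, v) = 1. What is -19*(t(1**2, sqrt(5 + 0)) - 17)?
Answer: 304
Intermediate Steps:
-19*(t(1**2, sqrt(5 + 0)) - 17) = -19*(1 - 17) = -19*(-16) = 304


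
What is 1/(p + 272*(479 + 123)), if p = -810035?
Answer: -1/646291 ≈ -1.5473e-6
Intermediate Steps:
1/(p + 272*(479 + 123)) = 1/(-810035 + 272*(479 + 123)) = 1/(-810035 + 272*602) = 1/(-810035 + 163744) = 1/(-646291) = -1/646291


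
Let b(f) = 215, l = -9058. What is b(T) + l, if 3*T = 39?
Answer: -8843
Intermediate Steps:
T = 13 (T = (⅓)*39 = 13)
b(T) + l = 215 - 9058 = -8843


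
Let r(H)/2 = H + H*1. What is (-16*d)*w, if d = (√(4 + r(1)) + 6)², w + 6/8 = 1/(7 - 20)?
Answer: 7568/13 + 4128*√2/13 ≈ 1031.2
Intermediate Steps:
r(H) = 4*H (r(H) = 2*(H + H*1) = 2*(H + H) = 2*(2*H) = 4*H)
w = -43/52 (w = -¾ + 1/(7 - 20) = -¾ + 1/(-13) = -¾ - 1/13 = -43/52 ≈ -0.82692)
d = (6 + 2*√2)² (d = (√(4 + 4*1) + 6)² = (√(4 + 4) + 6)² = (√8 + 6)² = (2*√2 + 6)² = (6 + 2*√2)² ≈ 77.941)
(-16*d)*w = -16*(44 + 24*√2)*(-43/52) = (-704 - 384*√2)*(-43/52) = 7568/13 + 4128*√2/13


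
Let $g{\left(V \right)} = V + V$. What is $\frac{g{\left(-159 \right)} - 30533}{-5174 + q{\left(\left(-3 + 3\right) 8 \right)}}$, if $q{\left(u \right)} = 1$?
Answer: $\frac{30851}{5173} \approx 5.9639$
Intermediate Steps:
$g{\left(V \right)} = 2 V$
$\frac{g{\left(-159 \right)} - 30533}{-5174 + q{\left(\left(-3 + 3\right) 8 \right)}} = \frac{2 \left(-159\right) - 30533}{-5174 + 1} = \frac{-318 - 30533}{-5173} = \left(-30851\right) \left(- \frac{1}{5173}\right) = \frac{30851}{5173}$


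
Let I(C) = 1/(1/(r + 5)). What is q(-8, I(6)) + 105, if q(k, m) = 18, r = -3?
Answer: 123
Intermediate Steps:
I(C) = 2 (I(C) = 1/(1/(-3 + 5)) = 1/(1/2) = 1/(½) = 2)
q(-8, I(6)) + 105 = 18 + 105 = 123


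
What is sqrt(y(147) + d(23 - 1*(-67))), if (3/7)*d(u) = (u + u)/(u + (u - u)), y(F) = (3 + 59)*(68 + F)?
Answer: 2*sqrt(30003)/3 ≈ 115.48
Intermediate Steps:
y(F) = 4216 + 62*F (y(F) = 62*(68 + F) = 4216 + 62*F)
d(u) = 14/3 (d(u) = 7*((u + u)/(u + (u - u)))/3 = 7*((2*u)/(u + 0))/3 = 7*((2*u)/u)/3 = (7/3)*2 = 14/3)
sqrt(y(147) + d(23 - 1*(-67))) = sqrt((4216 + 62*147) + 14/3) = sqrt((4216 + 9114) + 14/3) = sqrt(13330 + 14/3) = sqrt(40004/3) = 2*sqrt(30003)/3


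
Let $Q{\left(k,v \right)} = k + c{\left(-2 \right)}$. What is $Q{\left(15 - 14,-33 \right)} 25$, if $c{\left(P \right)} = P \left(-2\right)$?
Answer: $125$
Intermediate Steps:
$c{\left(P \right)} = - 2 P$
$Q{\left(k,v \right)} = 4 + k$ ($Q{\left(k,v \right)} = k - -4 = k + 4 = 4 + k$)
$Q{\left(15 - 14,-33 \right)} 25 = \left(4 + \left(15 - 14\right)\right) 25 = \left(4 + 1\right) 25 = 5 \cdot 25 = 125$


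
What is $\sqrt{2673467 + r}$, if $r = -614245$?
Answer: $\sqrt{2059222} \approx 1435.0$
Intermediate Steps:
$\sqrt{2673467 + r} = \sqrt{2673467 - 614245} = \sqrt{2059222}$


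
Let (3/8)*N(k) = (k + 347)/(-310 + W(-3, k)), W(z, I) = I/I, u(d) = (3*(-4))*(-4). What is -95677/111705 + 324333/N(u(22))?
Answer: -1343406320299/14119512 ≈ -95145.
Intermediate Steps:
u(d) = 48 (u(d) = -12*(-4) = 48)
W(z, I) = 1
N(k) = -2776/927 - 8*k/927 (N(k) = 8*((k + 347)/(-310 + 1))/3 = 8*((347 + k)/(-309))/3 = 8*((347 + k)*(-1/309))/3 = 8*(-347/309 - k/309)/3 = -2776/927 - 8*k/927)
-95677/111705 + 324333/N(u(22)) = -95677/111705 + 324333/(-2776/927 - 8/927*48) = -95677*1/111705 + 324333/(-2776/927 - 128/309) = -95677/111705 + 324333/(-3160/927) = -95677/111705 + 324333*(-927/3160) = -95677/111705 - 300656691/3160 = -1343406320299/14119512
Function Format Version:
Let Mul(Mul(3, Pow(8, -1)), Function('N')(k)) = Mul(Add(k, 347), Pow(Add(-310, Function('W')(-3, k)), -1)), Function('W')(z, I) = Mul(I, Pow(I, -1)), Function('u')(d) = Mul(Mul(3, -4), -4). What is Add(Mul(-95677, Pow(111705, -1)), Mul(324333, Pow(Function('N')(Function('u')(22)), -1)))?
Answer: Rational(-1343406320299, 14119512) ≈ -95145.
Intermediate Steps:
Function('u')(d) = 48 (Function('u')(d) = Mul(-12, -4) = 48)
Function('W')(z, I) = 1
Function('N')(k) = Add(Rational(-2776, 927), Mul(Rational(-8, 927), k)) (Function('N')(k) = Mul(Rational(8, 3), Mul(Add(k, 347), Pow(Add(-310, 1), -1))) = Mul(Rational(8, 3), Mul(Add(347, k), Pow(-309, -1))) = Mul(Rational(8, 3), Mul(Add(347, k), Rational(-1, 309))) = Mul(Rational(8, 3), Add(Rational(-347, 309), Mul(Rational(-1, 309), k))) = Add(Rational(-2776, 927), Mul(Rational(-8, 927), k)))
Add(Mul(-95677, Pow(111705, -1)), Mul(324333, Pow(Function('N')(Function('u')(22)), -1))) = Add(Mul(-95677, Pow(111705, -1)), Mul(324333, Pow(Add(Rational(-2776, 927), Mul(Rational(-8, 927), 48)), -1))) = Add(Mul(-95677, Rational(1, 111705)), Mul(324333, Pow(Add(Rational(-2776, 927), Rational(-128, 309)), -1))) = Add(Rational(-95677, 111705), Mul(324333, Pow(Rational(-3160, 927), -1))) = Add(Rational(-95677, 111705), Mul(324333, Rational(-927, 3160))) = Add(Rational(-95677, 111705), Rational(-300656691, 3160)) = Rational(-1343406320299, 14119512)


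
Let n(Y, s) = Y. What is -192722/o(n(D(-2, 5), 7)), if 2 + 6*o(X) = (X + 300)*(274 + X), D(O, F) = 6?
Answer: -578166/42839 ≈ -13.496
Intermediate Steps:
o(X) = -⅓ + (274 + X)*(300 + X)/6 (o(X) = -⅓ + ((X + 300)*(274 + X))/6 = -⅓ + ((300 + X)*(274 + X))/6 = -⅓ + ((274 + X)*(300 + X))/6 = -⅓ + (274 + X)*(300 + X)/6)
-192722/o(n(D(-2, 5), 7)) = -192722/(41099/3 + (⅙)*6² + (287/3)*6) = -192722/(41099/3 + (⅙)*36 + 574) = -192722/(41099/3 + 6 + 574) = -192722/42839/3 = -192722*3/42839 = -578166/42839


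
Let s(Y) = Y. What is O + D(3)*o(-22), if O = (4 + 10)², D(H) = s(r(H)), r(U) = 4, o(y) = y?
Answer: 108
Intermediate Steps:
D(H) = 4
O = 196 (O = 14² = 196)
O + D(3)*o(-22) = 196 + 4*(-22) = 196 - 88 = 108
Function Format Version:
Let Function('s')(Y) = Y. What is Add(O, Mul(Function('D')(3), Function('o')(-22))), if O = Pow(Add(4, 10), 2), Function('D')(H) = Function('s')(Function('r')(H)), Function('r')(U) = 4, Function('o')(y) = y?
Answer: 108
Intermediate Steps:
Function('D')(H) = 4
O = 196 (O = Pow(14, 2) = 196)
Add(O, Mul(Function('D')(3), Function('o')(-22))) = Add(196, Mul(4, -22)) = Add(196, -88) = 108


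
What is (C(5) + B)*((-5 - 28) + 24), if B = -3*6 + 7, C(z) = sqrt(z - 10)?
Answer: 99 - 9*I*sqrt(5) ≈ 99.0 - 20.125*I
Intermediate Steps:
C(z) = sqrt(-10 + z)
B = -11 (B = -18 + 7 = -11)
(C(5) + B)*((-5 - 28) + 24) = (sqrt(-10 + 5) - 11)*((-5 - 28) + 24) = (sqrt(-5) - 11)*(-33 + 24) = (I*sqrt(5) - 11)*(-9) = (-11 + I*sqrt(5))*(-9) = 99 - 9*I*sqrt(5)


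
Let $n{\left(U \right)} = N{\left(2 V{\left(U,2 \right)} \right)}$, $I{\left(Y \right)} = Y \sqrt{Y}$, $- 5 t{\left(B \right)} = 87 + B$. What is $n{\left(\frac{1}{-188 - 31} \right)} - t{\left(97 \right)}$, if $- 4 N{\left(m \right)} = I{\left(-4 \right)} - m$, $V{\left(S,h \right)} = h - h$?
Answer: $\frac{184}{5} + 2 i \approx 36.8 + 2.0 i$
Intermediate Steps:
$t{\left(B \right)} = - \frac{87}{5} - \frac{B}{5}$ ($t{\left(B \right)} = - \frac{87 + B}{5} = - \frac{87}{5} - \frac{B}{5}$)
$I{\left(Y \right)} = Y^{\frac{3}{2}}$
$V{\left(S,h \right)} = 0$
$N{\left(m \right)} = 2 i + \frac{m}{4}$ ($N{\left(m \right)} = - \frac{\left(-4\right)^{\frac{3}{2}} - m}{4} = - \frac{- 8 i - m}{4} = - \frac{- m - 8 i}{4} = 2 i + \frac{m}{4}$)
$n{\left(U \right)} = 2 i$ ($n{\left(U \right)} = 2 i + \frac{2 \cdot 0}{4} = 2 i + \frac{1}{4} \cdot 0 = 2 i + 0 = 2 i$)
$n{\left(\frac{1}{-188 - 31} \right)} - t{\left(97 \right)} = 2 i - \left(- \frac{87}{5} - \frac{97}{5}\right) = 2 i - - \frac{184}{5} = 2 i + \frac{184}{5} = \frac{184}{5} + 2 i$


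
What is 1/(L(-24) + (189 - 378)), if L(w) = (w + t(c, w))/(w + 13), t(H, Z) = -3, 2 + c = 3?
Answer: -11/2052 ≈ -0.0053606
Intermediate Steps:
c = 1 (c = -2 + 3 = 1)
L(w) = (-3 + w)/(13 + w) (L(w) = (w - 3)/(w + 13) = (-3 + w)/(13 + w))
1/(L(-24) + (189 - 378)) = 1/((-3 - 24)/(13 - 24) + (189 - 378)) = 1/(-27/(-11) - 189) = 1/(-1/11*(-27) - 189) = 1/(27/11 - 189) = 1/(-2052/11) = -11/2052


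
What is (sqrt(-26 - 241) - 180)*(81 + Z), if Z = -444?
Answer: 65340 - 363*I*sqrt(267) ≈ 65340.0 - 5931.5*I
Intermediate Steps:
(sqrt(-26 - 241) - 180)*(81 + Z) = (sqrt(-26 - 241) - 180)*(81 - 444) = (sqrt(-267) - 180)*(-363) = (I*sqrt(267) - 180)*(-363) = (-180 + I*sqrt(267))*(-363) = 65340 - 363*I*sqrt(267)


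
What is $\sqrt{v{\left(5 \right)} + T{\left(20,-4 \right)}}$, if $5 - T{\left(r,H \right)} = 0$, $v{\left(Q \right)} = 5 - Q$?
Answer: $\sqrt{5} \approx 2.2361$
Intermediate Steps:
$T{\left(r,H \right)} = 5$ ($T{\left(r,H \right)} = 5 - 0 = 5 + 0 = 5$)
$\sqrt{v{\left(5 \right)} + T{\left(20,-4 \right)}} = \sqrt{\left(5 - 5\right) + 5} = \sqrt{0 + 5} = \sqrt{5}$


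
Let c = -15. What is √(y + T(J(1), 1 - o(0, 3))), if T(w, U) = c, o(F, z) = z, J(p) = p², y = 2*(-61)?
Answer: I*√137 ≈ 11.705*I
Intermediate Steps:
y = -122
T(w, U) = -15
√(y + T(J(1), 1 - o(0, 3))) = √(-122 - 15) = √(-137) = I*√137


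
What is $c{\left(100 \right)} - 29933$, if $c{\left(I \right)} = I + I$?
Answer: $-29733$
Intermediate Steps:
$c{\left(I \right)} = 2 I$
$c{\left(100 \right)} - 29933 = 2 \cdot 100 - 29933 = 200 - 29933 = -29733$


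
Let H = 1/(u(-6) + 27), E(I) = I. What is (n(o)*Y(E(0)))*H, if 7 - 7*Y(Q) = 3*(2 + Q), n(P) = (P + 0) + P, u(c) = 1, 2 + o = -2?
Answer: -2/49 ≈ -0.040816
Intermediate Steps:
o = -4 (o = -2 - 2 = -4)
n(P) = 2*P (n(P) = P + P = 2*P)
H = 1/28 (H = 1/(1 + 27) = 1/28 ≈ 0.035714)
Y(Q) = ⅐ - 3*Q/7 (Y(Q) = 1 - 3*(2 + Q)/7 = 1 - (6 + 3*Q)/7 = 1 + (-6/7 - 3*Q/7) = ⅐ - 3*Q/7)
(n(o)*Y(E(0)))*H = ((2*(-4))*(⅐ - 3/7*0))*(1/28) = -8*(⅐ + 0)*(1/28) = -8*⅐*(1/28) = -8/7*1/28 = -2/49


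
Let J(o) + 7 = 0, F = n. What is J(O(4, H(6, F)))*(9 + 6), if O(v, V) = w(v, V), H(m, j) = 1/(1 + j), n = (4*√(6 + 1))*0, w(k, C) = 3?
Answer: -105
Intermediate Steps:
n = 0 (n = (4*√7)*0 = 0)
F = 0
O(v, V) = 3
J(o) = -7 (J(o) = -7 + 0 = -7)
J(O(4, H(6, F)))*(9 + 6) = -7*(9 + 6) = -7*15 = -105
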